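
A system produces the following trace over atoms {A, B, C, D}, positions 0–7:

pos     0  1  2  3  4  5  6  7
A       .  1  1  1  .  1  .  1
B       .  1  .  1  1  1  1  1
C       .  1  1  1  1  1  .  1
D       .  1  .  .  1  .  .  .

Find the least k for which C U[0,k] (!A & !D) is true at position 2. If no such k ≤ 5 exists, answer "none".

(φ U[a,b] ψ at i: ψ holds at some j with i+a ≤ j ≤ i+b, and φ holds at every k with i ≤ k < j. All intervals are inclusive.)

4

Need earliest j ≥ 2 with (!A & !D), and C at every k in [2,j-1].
  j=2: rhs fails.
  j=3: rhs fails.
  j=4: rhs fails.
  j=5: rhs fails.
  j=6: rhs holds; lhs holds on [2,5]. k = 4.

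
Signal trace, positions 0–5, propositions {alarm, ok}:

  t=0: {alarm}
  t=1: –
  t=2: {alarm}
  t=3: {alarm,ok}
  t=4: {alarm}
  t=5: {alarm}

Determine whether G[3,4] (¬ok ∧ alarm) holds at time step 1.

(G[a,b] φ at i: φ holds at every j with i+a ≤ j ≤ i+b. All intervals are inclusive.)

Check (¬ok ∧ alarm) at every j in [4,5]:
  j=4: true
  j=5: true
All positions satisfy it → formula holds.

True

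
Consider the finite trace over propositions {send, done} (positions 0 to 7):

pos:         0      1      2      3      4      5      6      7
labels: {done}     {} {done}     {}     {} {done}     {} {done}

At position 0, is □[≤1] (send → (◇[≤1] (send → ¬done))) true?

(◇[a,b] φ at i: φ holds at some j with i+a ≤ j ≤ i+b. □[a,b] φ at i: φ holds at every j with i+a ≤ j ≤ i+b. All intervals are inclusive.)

Check (send → (◇[≤1] (send → ¬done))) at every j in [0,1]:
  j=0: antecedent false → ✓
  j=1: antecedent false → ✓
All positions satisfy it → formula holds.

True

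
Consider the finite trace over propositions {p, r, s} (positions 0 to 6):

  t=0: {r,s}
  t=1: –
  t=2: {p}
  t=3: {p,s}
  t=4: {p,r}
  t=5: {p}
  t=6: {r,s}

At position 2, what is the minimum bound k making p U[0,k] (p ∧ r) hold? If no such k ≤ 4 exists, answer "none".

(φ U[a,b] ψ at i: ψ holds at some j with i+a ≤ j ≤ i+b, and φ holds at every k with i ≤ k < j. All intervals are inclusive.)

2

Need earliest j ≥ 2 with (p ∧ r), and p at every k in [2,j-1].
  j=2: rhs fails.
  j=3: rhs fails.
  j=4: rhs holds; lhs holds on [2,3]. k = 2.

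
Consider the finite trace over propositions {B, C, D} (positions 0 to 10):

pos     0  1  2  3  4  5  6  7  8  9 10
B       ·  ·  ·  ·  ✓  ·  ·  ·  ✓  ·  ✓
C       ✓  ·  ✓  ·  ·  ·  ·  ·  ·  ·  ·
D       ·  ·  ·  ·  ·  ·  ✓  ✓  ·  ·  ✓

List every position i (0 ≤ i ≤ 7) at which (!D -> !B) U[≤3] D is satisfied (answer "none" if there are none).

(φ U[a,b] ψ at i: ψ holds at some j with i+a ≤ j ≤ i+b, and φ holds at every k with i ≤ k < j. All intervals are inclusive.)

5, 6, 7

Evaluate at each i in [0,7]:
  i=0: ✗ (no rhs in [0,3])
  i=1: ✗ (no rhs in [1,4])
  i=2: ✗ (no rhs in [2,5])
  i=3: ✗ (lhs fails at k=4 before rhs at j=6)
  i=4: ✗ (lhs fails at k=4 before rhs at j=6)
  i=5: ✓ (rhs at j=6; lhs holds on [5,5])
  i=6: ✓ (rhs at j=6)
  i=7: ✓ (rhs at j=7)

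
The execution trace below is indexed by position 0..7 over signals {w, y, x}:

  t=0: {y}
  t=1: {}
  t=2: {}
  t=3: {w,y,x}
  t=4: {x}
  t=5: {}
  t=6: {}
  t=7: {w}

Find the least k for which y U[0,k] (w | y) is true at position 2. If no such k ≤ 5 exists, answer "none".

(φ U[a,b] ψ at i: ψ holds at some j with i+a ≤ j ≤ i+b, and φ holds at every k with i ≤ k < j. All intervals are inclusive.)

none

Need earliest j ≥ 2 with (w | y), and y at every k in [2,j-1].
  j=2: rhs fails.
  j=3: rhs holds but lhs fails at k=2.
  j=4: rhs fails.
  j=5: rhs fails.
  j=6: rhs fails.
  j=7: rhs holds but lhs fails at k=2.
No witness within the range → none.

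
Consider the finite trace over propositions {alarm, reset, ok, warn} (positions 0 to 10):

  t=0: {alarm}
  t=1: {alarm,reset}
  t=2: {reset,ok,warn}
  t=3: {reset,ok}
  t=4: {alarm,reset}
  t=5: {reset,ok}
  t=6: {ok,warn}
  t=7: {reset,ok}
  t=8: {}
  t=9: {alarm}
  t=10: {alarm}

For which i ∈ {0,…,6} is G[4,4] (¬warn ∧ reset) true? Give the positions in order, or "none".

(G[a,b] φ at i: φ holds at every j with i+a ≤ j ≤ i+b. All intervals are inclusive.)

0, 1, 3

Evaluate at each i in [0,6]:
  i=0: ✓ (all of [4,4])
  i=1: ✓ (all of [5,5])
  i=2: ✗ (fails at j=6)
  i=3: ✓ (all of [7,7])
  i=4: ✗ (fails at j=8)
  i=5: ✗ (fails at j=9)
  i=6: ✗ (fails at j=10)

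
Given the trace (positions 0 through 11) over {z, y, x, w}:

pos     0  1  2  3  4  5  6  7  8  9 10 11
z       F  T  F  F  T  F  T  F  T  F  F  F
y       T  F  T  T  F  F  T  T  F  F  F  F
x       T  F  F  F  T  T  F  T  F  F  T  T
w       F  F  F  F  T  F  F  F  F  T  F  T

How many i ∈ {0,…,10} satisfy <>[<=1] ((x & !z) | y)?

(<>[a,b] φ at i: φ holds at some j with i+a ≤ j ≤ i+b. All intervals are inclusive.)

Evaluate at each i in [0,10]:
  i=0: ✓ (witness j=0)
  i=1: ✓ (witness j=2)
  i=2: ✓ (witness j=2)
  i=3: ✓ (witness j=3)
  i=4: ✓ (witness j=5)
  i=5: ✓ (witness j=5)
  i=6: ✓ (witness j=6)
  i=7: ✓ (witness j=7)
  i=8: ✗ (none in [8,9])
  i=9: ✓ (witness j=10)
  i=10: ✓ (witness j=10)
Positions where it holds: {0, 1, 2, 3, 4, 5, 6, 7, 9, 10} → 10.

10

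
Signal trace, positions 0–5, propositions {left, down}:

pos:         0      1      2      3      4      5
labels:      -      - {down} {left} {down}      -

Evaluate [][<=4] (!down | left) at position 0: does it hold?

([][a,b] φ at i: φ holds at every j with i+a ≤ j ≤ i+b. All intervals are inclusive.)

False

Check (!down | left) at every j in [0,4]:
  j=0: true
  j=1: true
  j=2: false
  j=3: true
  j=4: false
Fails at j=2 → formula fails.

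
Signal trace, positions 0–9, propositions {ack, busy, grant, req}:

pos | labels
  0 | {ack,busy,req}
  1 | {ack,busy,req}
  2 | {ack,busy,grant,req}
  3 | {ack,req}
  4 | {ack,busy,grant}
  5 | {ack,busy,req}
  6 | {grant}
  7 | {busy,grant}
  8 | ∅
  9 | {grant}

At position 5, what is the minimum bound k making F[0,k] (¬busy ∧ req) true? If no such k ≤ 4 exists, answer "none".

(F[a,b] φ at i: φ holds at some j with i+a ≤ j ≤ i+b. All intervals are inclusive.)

Scan j = 5,6,… for (¬busy ∧ req):
  j=5: fails
  j=6: fails
  j=7: fails
  j=8: fails
  j=9: fails
No j in [5,9] satisfies it → none.

none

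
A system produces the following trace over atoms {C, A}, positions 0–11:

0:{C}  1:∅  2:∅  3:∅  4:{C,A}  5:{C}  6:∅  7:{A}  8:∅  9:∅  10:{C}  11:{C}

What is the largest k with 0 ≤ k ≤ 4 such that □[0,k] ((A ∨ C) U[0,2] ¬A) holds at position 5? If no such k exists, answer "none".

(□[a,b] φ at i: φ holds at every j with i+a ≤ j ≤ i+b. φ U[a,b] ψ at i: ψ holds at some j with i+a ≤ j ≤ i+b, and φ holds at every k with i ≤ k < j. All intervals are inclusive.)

4

((A ∨ C) U[0,2] ¬A) must hold from j=5 onward; find where it first fails.
  j=5: holds
  j=6: holds
  j=7: holds
  j=8: holds
  j=9: holds
Holds through j=9; largest k = 4.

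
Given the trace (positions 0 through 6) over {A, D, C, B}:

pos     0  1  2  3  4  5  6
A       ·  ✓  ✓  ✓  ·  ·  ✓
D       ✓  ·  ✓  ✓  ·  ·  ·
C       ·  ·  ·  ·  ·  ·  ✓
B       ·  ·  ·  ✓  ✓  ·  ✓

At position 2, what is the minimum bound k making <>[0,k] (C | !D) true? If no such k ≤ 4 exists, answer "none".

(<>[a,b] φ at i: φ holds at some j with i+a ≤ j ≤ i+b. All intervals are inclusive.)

2

Scan j = 2,3,… for (C | !D):
  j=2: fails
  j=3: fails
  j=4: holds
First hit at j=4, so smallest k = 4-2 = 2.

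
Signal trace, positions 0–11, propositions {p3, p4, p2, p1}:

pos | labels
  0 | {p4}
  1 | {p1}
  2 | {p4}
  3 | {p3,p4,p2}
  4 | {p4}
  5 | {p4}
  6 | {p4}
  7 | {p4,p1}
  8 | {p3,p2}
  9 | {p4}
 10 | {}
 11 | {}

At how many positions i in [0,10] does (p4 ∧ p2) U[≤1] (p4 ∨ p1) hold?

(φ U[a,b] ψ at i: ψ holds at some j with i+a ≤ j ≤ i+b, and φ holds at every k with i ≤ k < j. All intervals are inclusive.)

9

Evaluate at each i in [0,10]:
  i=0: ✓ (rhs at j=0)
  i=1: ✓ (rhs at j=1)
  i=2: ✓ (rhs at j=2)
  i=3: ✓ (rhs at j=3)
  i=4: ✓ (rhs at j=4)
  i=5: ✓ (rhs at j=5)
  i=6: ✓ (rhs at j=6)
  i=7: ✓ (rhs at j=7)
  i=8: ✗ (lhs fails at k=8 before rhs at j=9)
  i=9: ✓ (rhs at j=9)
  i=10: ✗ (no rhs in [10,11])
Positions where it holds: {0, 1, 2, 3, 4, 5, 6, 7, 9} → 9.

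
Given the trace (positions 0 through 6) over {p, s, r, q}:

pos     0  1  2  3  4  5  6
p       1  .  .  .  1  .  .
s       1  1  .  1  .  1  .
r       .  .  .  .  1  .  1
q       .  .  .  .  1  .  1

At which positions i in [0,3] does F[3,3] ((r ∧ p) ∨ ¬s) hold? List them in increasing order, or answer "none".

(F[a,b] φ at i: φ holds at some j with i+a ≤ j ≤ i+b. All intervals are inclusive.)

Evaluate at each i in [0,3]:
  i=0: ✗ (none in [3,3])
  i=1: ✓ (witness j=4)
  i=2: ✗ (none in [5,5])
  i=3: ✓ (witness j=6)

1, 3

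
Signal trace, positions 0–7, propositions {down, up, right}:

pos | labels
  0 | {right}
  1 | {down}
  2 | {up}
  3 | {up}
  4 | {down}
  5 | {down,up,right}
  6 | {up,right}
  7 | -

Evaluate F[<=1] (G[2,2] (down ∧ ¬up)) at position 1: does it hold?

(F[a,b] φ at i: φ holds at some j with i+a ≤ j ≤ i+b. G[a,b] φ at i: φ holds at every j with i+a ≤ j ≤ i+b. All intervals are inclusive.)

Check G[2,2] (down ∧ ¬up) at each j in [1,2]:
  j=1: fails at 3
  j=2: holds on [4,4]
Found at j=2 → formula holds.

True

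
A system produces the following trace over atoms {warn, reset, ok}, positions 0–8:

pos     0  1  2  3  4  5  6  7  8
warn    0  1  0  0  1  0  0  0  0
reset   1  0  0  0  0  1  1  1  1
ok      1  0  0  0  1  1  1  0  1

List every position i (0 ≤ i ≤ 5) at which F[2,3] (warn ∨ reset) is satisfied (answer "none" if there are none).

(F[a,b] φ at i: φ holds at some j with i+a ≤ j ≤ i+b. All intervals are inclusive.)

Evaluate at each i in [0,5]:
  i=0: ✗ (none in [2,3])
  i=1: ✓ (witness j=4)
  i=2: ✓ (witness j=4)
  i=3: ✓ (witness j=5)
  i=4: ✓ (witness j=6)
  i=5: ✓ (witness j=7)

1, 2, 3, 4, 5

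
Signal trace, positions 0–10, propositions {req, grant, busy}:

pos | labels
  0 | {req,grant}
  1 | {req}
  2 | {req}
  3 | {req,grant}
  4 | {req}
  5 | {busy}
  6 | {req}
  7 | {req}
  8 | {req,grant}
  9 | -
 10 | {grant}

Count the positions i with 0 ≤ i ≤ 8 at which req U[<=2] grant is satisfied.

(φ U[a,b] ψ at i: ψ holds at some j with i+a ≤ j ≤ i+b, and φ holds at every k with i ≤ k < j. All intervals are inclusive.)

Evaluate at each i in [0,8]:
  i=0: ✓ (rhs at j=0)
  i=1: ✓ (rhs at j=3; lhs holds on [1,2])
  i=2: ✓ (rhs at j=3; lhs holds on [2,2])
  i=3: ✓ (rhs at j=3)
  i=4: ✗ (no rhs in [4,6])
  i=5: ✗ (no rhs in [5,7])
  i=6: ✓ (rhs at j=8; lhs holds on [6,7])
  i=7: ✓ (rhs at j=8; lhs holds on [7,7])
  i=8: ✓ (rhs at j=8)
Positions where it holds: {0, 1, 2, 3, 6, 7, 8} → 7.

7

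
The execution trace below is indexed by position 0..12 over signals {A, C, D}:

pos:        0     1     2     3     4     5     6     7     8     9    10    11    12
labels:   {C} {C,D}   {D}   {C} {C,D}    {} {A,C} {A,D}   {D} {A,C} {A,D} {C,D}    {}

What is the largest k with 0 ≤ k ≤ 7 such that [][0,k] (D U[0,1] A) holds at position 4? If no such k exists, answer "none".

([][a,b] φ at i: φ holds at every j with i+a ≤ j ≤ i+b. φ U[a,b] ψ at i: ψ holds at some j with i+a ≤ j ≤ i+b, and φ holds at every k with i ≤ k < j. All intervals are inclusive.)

none

(D U[0,1] A) must hold from j=4 onward; find where it first fails.
  j=4: fails → no k works.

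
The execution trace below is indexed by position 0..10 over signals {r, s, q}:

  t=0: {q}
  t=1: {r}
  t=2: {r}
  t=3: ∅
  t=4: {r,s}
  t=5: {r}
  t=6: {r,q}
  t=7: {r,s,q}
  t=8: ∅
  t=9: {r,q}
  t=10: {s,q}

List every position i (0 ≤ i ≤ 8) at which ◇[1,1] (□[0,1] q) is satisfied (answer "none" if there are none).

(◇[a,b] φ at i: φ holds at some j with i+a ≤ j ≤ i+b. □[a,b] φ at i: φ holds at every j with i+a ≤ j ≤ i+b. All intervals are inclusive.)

5, 8

Evaluate at each i in [0,8]:
  i=0: ✗ (none in [1,1])
  i=1: ✗ (none in [2,2])
  i=2: ✗ (none in [3,3])
  i=3: ✗ (none in [4,4])
  i=4: ✗ (none in [5,5])
  i=5: ✓ (witness j=6)
  i=6: ✗ (none in [7,7])
  i=7: ✗ (none in [8,8])
  i=8: ✓ (witness j=9)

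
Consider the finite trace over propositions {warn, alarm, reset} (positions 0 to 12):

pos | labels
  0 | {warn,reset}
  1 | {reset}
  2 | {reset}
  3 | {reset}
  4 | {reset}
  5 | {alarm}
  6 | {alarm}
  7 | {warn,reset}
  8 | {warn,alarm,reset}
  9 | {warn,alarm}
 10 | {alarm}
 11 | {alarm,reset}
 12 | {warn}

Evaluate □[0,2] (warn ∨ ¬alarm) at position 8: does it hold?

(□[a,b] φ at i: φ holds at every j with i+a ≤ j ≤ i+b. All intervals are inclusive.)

Does not hold

Check (warn ∨ ¬alarm) at every j in [8,10]:
  j=8: true
  j=9: true
  j=10: false
Fails at j=10 → formula fails.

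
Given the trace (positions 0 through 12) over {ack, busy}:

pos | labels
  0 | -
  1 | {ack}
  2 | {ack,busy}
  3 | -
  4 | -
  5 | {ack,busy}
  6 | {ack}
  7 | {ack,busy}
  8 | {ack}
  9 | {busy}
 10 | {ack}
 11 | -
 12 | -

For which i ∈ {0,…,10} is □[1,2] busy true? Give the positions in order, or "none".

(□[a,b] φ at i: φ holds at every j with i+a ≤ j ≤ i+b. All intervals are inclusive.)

Evaluate at each i in [0,10]:
  i=0: ✗ (fails at j=1)
  i=1: ✗ (fails at j=3)
  i=2: ✗ (fails at j=3)
  i=3: ✗ (fails at j=4)
  i=4: ✗ (fails at j=6)
  i=5: ✗ (fails at j=6)
  i=6: ✗ (fails at j=8)
  i=7: ✗ (fails at j=8)
  i=8: ✗ (fails at j=10)
  i=9: ✗ (fails at j=10)
  i=10: ✗ (fails at j=11)

none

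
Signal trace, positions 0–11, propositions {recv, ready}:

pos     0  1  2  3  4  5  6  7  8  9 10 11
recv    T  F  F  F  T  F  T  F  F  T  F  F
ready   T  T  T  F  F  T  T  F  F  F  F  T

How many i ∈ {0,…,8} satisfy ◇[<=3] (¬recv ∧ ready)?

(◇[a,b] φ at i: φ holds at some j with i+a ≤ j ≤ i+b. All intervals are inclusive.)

Evaluate at each i in [0,8]:
  i=0: ✓ (witness j=1)
  i=1: ✓ (witness j=1)
  i=2: ✓ (witness j=2)
  i=3: ✓ (witness j=5)
  i=4: ✓ (witness j=5)
  i=5: ✓ (witness j=5)
  i=6: ✗ (none in [6,9])
  i=7: ✗ (none in [7,10])
  i=8: ✓ (witness j=11)
Positions where it holds: {0, 1, 2, 3, 4, 5, 8} → 7.

7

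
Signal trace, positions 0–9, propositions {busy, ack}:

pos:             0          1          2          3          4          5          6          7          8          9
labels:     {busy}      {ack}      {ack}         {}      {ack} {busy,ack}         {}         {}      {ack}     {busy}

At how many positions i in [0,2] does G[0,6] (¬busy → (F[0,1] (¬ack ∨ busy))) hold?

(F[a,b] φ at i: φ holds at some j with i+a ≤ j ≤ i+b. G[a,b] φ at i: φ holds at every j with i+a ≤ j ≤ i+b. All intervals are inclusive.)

1

Evaluate at each i in [0,2]:
  i=0: ✗ (fails at j=1)
  i=1: ✗ (fails at j=1)
  i=2: ✓ (all of [2,8])
Positions where it holds: {2} → 1.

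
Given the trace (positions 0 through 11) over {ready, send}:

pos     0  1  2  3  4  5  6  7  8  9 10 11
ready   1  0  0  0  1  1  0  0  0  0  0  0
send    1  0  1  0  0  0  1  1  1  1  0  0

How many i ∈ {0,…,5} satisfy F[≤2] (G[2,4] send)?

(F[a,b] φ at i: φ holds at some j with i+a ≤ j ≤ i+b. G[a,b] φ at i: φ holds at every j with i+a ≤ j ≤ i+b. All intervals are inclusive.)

Evaluate at each i in [0,5]:
  i=0: ✗ (none in [0,2])
  i=1: ✗ (none in [1,3])
  i=2: ✓ (witness j=4)
  i=3: ✓ (witness j=4)
  i=4: ✓ (witness j=4)
  i=5: ✓ (witness j=5)
Positions where it holds: {2, 3, 4, 5} → 4.

4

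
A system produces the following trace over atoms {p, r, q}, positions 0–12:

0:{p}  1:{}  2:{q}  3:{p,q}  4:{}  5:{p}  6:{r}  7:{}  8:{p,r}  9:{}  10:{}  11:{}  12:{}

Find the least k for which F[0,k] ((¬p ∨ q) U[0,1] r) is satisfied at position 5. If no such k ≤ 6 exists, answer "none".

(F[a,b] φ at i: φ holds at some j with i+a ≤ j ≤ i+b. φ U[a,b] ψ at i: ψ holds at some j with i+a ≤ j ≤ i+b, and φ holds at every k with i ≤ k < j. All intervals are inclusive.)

Scan j = 5,6,… for ((¬p ∨ q) U[0,1] r):
  j=5: fails
  j=6: holds
First hit at j=6, so smallest k = 6-5 = 1.

1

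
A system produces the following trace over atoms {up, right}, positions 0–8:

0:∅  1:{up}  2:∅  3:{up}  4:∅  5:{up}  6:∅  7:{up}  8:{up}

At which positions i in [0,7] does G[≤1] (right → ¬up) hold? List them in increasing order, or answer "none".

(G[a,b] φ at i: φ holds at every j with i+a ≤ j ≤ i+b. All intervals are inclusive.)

Evaluate at each i in [0,7]:
  i=0: ✓ (all of [0,1])
  i=1: ✓ (all of [1,2])
  i=2: ✓ (all of [2,3])
  i=3: ✓ (all of [3,4])
  i=4: ✓ (all of [4,5])
  i=5: ✓ (all of [5,6])
  i=6: ✓ (all of [6,7])
  i=7: ✓ (all of [7,8])

0, 1, 2, 3, 4, 5, 6, 7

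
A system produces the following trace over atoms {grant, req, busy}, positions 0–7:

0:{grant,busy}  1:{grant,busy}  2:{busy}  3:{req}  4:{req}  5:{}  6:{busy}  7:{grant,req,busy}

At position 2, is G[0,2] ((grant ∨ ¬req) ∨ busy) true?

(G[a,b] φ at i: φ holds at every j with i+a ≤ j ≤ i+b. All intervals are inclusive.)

Check ((grant ∨ ¬req) ∨ busy) at every j in [2,4]:
  j=2: true
  j=3: false
  j=4: false
Fails at j=3 → formula fails.

False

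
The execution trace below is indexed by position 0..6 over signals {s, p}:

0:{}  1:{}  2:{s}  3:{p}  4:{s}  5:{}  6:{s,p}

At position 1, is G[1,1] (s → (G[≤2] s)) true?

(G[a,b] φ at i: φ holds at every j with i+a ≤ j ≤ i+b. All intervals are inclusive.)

Check (s → (G[≤2] s)) at every j in [2,2]:
  j=2: antecedent true; consequent fails at 3 → ✗
Fails at j=2 → formula fails.

No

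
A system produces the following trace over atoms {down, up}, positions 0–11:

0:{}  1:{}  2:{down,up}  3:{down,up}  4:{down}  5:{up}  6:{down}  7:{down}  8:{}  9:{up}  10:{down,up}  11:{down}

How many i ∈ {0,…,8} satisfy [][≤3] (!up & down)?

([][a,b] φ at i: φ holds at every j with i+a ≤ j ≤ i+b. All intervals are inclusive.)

0

Evaluate at each i in [0,8]:
  i=0: ✗ (fails at j=0)
  i=1: ✗ (fails at j=1)
  i=2: ✗ (fails at j=2)
  i=3: ✗ (fails at j=3)
  i=4: ✗ (fails at j=5)
  i=5: ✗ (fails at j=5)
  i=6: ✗ (fails at j=8)
  i=7: ✗ (fails at j=8)
  i=8: ✗ (fails at j=8)
Positions where it holds: {} → 0.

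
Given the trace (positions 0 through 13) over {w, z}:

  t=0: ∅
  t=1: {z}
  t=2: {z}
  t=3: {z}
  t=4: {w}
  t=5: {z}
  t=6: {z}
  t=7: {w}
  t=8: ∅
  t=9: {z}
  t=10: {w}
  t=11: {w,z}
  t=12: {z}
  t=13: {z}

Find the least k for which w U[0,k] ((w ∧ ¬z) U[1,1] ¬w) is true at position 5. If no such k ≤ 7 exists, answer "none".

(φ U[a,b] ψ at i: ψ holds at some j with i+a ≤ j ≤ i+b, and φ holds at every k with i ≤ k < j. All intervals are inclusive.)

none

Need earliest j ≥ 5 with ((w ∧ ¬z) U[1,1] ¬w), and w at every k in [5,j-1].
  j=5: rhs fails.
  j=6: rhs fails.
  j=7: rhs holds but lhs fails at k=5.
  j=8: rhs fails.
  j=9: rhs fails.
  j=10: rhs fails.
  j=11: rhs fails.
  j=12: rhs fails.
No witness within the range → none.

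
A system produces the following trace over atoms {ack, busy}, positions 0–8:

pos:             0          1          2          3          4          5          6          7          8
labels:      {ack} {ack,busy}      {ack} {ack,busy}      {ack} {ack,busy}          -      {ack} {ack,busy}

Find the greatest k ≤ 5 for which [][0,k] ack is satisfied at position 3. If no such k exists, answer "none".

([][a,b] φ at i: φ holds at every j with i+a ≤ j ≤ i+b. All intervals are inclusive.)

2

ack must hold from j=3 onward; find where it first fails.
  j=3: holds
  j=4: holds
  j=5: holds
  j=6: fails
Holds on [3,5], so largest k = 2.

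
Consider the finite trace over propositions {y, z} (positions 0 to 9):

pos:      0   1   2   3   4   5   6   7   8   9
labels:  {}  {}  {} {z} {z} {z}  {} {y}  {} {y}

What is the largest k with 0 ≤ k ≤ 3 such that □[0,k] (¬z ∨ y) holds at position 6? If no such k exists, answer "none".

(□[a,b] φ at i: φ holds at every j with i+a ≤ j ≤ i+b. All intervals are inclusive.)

3

(¬z ∨ y) must hold from j=6 onward; find where it first fails.
  j=6: holds
  j=7: holds
  j=8: holds
  j=9: holds
Holds through j=9; largest k = 3.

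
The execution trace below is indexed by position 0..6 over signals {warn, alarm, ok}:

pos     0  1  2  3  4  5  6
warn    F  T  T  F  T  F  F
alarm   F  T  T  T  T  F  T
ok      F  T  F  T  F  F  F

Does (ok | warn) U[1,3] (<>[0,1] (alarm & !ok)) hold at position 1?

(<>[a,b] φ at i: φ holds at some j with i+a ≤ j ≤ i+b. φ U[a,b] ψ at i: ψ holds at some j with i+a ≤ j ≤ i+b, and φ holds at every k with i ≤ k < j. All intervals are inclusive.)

Yes

Need some j in [2,4] with <>[0,1] (alarm & !ok), and (ok | warn) at every k in [1,j-1].
  j=2: <>[0,1] (alarm & !ok) holds; (ok | warn) holds at every k in [1,1] → satisfied.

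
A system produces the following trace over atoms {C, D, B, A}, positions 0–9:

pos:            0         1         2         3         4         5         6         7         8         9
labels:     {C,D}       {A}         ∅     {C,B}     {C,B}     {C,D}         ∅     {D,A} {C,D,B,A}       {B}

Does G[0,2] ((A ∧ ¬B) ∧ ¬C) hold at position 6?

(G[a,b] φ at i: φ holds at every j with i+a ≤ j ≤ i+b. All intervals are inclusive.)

Check ((A ∧ ¬B) ∧ ¬C) at every j in [6,8]:
  j=6: false
  j=7: true
  j=8: false
Fails at j=6 → formula fails.

Does not hold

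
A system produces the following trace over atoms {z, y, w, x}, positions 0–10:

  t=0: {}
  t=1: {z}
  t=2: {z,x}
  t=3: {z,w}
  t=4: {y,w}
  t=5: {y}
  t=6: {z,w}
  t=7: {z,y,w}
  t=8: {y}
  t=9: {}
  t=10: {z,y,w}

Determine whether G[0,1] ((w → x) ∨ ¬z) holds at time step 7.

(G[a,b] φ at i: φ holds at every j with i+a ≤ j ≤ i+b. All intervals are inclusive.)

Check ((w → x) ∨ ¬z) at every j in [7,8]:
  j=7: false
  j=8: true
Fails at j=7 → formula fails.

False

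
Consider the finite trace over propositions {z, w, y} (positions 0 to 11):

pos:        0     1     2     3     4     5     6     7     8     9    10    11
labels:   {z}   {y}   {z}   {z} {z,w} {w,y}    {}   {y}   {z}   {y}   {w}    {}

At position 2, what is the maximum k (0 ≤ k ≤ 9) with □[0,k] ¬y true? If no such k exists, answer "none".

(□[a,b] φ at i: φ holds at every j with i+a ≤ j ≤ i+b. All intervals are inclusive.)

2

¬y must hold from j=2 onward; find where it first fails.
  j=2: holds
  j=3: holds
  j=4: holds
  j=5: fails
Holds on [2,4], so largest k = 2.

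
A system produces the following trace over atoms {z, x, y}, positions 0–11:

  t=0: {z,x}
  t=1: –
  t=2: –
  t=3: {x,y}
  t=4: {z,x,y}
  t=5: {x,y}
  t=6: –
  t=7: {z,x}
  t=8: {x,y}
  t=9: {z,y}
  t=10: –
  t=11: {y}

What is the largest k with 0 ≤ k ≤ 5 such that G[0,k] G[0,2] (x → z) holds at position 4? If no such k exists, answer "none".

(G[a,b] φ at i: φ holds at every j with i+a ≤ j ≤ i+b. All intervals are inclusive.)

none

G[0,2] (x → z) must hold from j=4 onward; find where it first fails.
  j=4: fails → no k works.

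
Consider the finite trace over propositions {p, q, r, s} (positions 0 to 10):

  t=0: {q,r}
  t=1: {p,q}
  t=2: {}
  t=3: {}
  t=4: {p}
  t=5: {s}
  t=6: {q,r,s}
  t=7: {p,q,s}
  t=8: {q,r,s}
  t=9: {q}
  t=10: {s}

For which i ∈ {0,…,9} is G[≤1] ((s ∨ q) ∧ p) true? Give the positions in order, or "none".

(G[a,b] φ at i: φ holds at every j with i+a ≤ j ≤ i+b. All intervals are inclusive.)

Evaluate at each i in [0,9]:
  i=0: ✗ (fails at j=0)
  i=1: ✗ (fails at j=2)
  i=2: ✗ (fails at j=2)
  i=3: ✗ (fails at j=3)
  i=4: ✗ (fails at j=4)
  i=5: ✗ (fails at j=5)
  i=6: ✗ (fails at j=6)
  i=7: ✗ (fails at j=8)
  i=8: ✗ (fails at j=8)
  i=9: ✗ (fails at j=9)

none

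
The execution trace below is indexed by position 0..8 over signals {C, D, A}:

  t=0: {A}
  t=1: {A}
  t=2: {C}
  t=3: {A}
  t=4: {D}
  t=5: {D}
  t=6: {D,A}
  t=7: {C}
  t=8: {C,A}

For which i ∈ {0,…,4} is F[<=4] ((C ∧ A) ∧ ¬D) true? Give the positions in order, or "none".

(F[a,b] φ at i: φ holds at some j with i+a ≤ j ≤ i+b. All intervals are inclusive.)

Evaluate at each i in [0,4]:
  i=0: ✗ (none in [0,4])
  i=1: ✗ (none in [1,5])
  i=2: ✗ (none in [2,6])
  i=3: ✗ (none in [3,7])
  i=4: ✓ (witness j=8)

4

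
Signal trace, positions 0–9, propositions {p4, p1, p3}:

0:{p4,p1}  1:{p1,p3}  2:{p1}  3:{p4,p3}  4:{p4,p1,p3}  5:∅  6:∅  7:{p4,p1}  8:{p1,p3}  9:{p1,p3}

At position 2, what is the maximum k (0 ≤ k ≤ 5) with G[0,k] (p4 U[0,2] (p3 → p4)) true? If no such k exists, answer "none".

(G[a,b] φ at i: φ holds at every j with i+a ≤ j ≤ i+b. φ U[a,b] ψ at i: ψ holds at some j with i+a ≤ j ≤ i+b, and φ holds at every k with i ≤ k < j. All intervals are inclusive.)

5

(p4 U[0,2] (p3 → p4)) must hold from j=2 onward; find where it first fails.
  j=2: holds
  j=3: holds
  j=4: holds
  j=5: holds
  j=6: holds
  j=7: holds
Holds through j=7; largest k = 5.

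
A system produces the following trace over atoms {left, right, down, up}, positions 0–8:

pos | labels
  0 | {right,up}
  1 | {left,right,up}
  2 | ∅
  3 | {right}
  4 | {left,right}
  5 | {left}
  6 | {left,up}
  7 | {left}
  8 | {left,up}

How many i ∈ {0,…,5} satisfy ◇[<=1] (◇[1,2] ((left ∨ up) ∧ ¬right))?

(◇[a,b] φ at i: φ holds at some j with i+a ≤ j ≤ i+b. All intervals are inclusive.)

Evaluate at each i in [0,5]:
  i=0: ✗ (none in [0,1])
  i=1: ✗ (none in [1,2])
  i=2: ✓ (witness j=3)
  i=3: ✓ (witness j=3)
  i=4: ✓ (witness j=4)
  i=5: ✓ (witness j=5)
Positions where it holds: {2, 3, 4, 5} → 4.

4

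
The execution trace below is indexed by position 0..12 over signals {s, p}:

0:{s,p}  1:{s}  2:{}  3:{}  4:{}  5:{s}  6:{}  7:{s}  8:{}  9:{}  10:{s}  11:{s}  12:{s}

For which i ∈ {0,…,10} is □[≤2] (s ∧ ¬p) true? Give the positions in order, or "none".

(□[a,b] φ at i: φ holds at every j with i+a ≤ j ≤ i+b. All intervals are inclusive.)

Evaluate at each i in [0,10]:
  i=0: ✗ (fails at j=0)
  i=1: ✗ (fails at j=2)
  i=2: ✗ (fails at j=2)
  i=3: ✗ (fails at j=3)
  i=4: ✗ (fails at j=4)
  i=5: ✗ (fails at j=6)
  i=6: ✗ (fails at j=6)
  i=7: ✗ (fails at j=8)
  i=8: ✗ (fails at j=8)
  i=9: ✗ (fails at j=9)
  i=10: ✓ (all of [10,12])

10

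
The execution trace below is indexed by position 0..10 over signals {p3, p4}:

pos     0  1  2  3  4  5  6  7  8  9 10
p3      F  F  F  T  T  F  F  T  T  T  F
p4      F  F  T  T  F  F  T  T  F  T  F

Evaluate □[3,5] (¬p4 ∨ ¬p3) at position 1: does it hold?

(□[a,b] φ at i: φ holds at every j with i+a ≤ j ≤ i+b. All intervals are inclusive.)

True

Check (¬p4 ∨ ¬p3) at every j in [4,6]:
  j=4: true
  j=5: true
  j=6: true
All positions satisfy it → formula holds.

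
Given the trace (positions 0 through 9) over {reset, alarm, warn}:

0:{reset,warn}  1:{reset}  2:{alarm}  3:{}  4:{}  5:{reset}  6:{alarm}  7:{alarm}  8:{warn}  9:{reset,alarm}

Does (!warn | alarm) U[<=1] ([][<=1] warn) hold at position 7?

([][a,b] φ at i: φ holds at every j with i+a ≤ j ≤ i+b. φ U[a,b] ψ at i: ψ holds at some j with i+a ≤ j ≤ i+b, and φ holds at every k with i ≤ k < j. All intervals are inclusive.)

Does not hold

Need some j in [7,8] with [][<=1] warn, and (!warn | alarm) at every k in [7,j-1].
  j=7: [][<=1] warn — fails at 7.
  j=8: [][<=1] warn — fails at 9.
No j in the window works → until fails.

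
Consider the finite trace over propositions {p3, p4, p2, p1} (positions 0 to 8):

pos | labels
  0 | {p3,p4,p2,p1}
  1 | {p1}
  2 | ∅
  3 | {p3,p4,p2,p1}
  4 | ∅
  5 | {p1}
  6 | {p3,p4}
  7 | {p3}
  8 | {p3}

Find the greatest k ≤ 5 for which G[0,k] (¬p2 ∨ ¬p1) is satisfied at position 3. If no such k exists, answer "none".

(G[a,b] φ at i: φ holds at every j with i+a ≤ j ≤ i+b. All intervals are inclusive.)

none

(¬p2 ∨ ¬p1) must hold from j=3 onward; find where it first fails.
  j=3: fails → no k works.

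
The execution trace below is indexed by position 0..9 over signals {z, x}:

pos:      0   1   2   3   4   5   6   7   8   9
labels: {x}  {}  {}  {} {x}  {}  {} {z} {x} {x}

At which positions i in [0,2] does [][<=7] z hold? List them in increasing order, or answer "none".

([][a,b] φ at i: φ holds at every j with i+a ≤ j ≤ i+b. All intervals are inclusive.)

none

Evaluate at each i in [0,2]:
  i=0: ✗ (fails at j=0)
  i=1: ✗ (fails at j=1)
  i=2: ✗ (fails at j=2)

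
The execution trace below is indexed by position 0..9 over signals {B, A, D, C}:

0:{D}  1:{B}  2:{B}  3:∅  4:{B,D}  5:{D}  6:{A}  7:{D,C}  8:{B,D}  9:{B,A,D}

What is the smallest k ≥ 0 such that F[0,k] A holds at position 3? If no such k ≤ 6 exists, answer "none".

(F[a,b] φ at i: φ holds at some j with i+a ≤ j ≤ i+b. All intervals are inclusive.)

Scan j = 3,4,… for A:
  j=3: fails
  j=4: fails
  j=5: fails
  j=6: holds
First hit at j=6, so smallest k = 6-3 = 3.

3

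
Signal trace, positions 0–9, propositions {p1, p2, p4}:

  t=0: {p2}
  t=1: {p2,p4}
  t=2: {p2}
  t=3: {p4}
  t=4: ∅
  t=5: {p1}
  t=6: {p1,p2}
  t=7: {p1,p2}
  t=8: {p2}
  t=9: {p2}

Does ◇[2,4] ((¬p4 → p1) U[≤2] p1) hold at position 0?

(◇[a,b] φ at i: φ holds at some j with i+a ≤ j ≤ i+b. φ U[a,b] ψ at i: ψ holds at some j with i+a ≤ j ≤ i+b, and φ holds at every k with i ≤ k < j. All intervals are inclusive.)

Does not hold

Check ((¬p4 → p1) U[≤2] p1) at each j in [2,4]:
  j=2: fails
  j=3: fails
  j=4: fails
No position in the window satisfies it → formula fails.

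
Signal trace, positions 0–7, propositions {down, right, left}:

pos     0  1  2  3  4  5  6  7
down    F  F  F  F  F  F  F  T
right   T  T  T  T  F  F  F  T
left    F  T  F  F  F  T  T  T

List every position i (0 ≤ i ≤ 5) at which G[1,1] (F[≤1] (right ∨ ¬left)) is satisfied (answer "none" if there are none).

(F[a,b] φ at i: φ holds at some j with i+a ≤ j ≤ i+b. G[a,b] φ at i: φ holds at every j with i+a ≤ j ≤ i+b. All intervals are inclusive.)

0, 1, 2, 3, 5

Evaluate at each i in [0,5]:
  i=0: ✓ (all of [1,1])
  i=1: ✓ (all of [2,2])
  i=2: ✓ (all of [3,3])
  i=3: ✓ (all of [4,4])
  i=4: ✗ (fails at j=5)
  i=5: ✓ (all of [6,6])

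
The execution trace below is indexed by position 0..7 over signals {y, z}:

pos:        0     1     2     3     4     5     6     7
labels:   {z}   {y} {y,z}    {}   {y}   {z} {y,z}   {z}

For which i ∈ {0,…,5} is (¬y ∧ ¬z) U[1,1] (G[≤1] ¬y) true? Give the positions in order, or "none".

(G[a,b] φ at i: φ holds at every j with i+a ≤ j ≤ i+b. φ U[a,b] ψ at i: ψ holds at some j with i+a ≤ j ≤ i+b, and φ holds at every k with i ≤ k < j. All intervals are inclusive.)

Evaluate at each i in [0,5]:
  i=0: ✗ (no rhs in [1,1])
  i=1: ✗ (no rhs in [2,2])
  i=2: ✗ (no rhs in [3,3])
  i=3: ✗ (no rhs in [4,4])
  i=4: ✗ (no rhs in [5,5])
  i=5: ✗ (no rhs in [6,6])

none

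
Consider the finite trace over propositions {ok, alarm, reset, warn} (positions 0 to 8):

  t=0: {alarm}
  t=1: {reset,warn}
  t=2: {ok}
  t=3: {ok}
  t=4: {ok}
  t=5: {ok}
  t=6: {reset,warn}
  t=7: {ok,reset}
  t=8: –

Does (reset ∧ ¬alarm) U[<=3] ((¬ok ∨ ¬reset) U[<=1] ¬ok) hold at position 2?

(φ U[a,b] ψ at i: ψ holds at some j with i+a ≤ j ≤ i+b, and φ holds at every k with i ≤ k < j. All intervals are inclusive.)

False

Need some j in [2,5] with ((¬ok ∨ ¬reset) U[<=1] ¬ok), and (reset ∧ ¬alarm) at every k in [2,j-1].
  j=2: ((¬ok ∨ ¬reset) U[<=1] ¬ok) — fails.
  j=3: ((¬ok ∨ ¬reset) U[<=1] ¬ok) — fails.
  j=4: ((¬ok ∨ ¬reset) U[<=1] ¬ok) — fails.
  j=5: ((¬ok ∨ ¬reset) U[<=1] ¬ok) holds, but (reset ∧ ¬alarm) fails at k=2 → not this j.
No j in the window works → until fails.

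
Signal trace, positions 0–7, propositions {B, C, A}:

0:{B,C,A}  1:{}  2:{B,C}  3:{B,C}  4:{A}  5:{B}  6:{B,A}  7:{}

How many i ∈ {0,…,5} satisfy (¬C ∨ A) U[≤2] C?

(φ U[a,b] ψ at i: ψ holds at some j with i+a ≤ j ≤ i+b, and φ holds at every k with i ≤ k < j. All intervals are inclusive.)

4

Evaluate at each i in [0,5]:
  i=0: ✓ (rhs at j=0)
  i=1: ✓ (rhs at j=2; lhs holds on [1,1])
  i=2: ✓ (rhs at j=2)
  i=3: ✓ (rhs at j=3)
  i=4: ✗ (no rhs in [4,6])
  i=5: ✗ (no rhs in [5,7])
Positions where it holds: {0, 1, 2, 3} → 4.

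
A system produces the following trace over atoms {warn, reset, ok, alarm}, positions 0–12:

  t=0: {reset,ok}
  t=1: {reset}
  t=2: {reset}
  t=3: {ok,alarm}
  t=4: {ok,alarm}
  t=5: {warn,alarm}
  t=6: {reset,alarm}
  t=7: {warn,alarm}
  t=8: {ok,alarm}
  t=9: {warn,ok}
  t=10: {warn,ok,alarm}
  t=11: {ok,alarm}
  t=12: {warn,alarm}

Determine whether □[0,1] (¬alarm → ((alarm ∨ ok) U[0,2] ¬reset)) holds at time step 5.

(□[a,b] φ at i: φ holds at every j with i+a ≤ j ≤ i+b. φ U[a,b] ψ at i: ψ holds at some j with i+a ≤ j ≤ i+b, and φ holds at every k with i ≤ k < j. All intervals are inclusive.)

Check (¬alarm → ((alarm ∨ ok) U[0,2] ¬reset)) at every j in [5,6]:
  j=5: antecedent false → ✓
  j=6: antecedent false → ✓
All positions satisfy it → formula holds.

Yes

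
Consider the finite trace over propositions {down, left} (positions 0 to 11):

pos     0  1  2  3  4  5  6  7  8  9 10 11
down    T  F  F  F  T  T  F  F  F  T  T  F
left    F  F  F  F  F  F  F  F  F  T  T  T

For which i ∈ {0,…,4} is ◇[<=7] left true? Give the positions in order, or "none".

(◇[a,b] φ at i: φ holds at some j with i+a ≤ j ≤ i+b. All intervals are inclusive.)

2, 3, 4

Evaluate at each i in [0,4]:
  i=0: ✗ (none in [0,7])
  i=1: ✗ (none in [1,8])
  i=2: ✓ (witness j=9)
  i=3: ✓ (witness j=9)
  i=4: ✓ (witness j=9)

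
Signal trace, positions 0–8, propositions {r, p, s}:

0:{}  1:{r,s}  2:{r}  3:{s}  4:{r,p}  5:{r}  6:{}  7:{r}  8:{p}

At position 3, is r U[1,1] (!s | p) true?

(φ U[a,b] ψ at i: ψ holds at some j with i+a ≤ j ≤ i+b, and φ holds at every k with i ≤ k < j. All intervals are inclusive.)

Need some j in [4,4] with (!s | p), and r at every k in [3,j-1].
  j=4: (!s | p) holds, but r fails at k=3 → not this j.
No j in the window works → until fails.

False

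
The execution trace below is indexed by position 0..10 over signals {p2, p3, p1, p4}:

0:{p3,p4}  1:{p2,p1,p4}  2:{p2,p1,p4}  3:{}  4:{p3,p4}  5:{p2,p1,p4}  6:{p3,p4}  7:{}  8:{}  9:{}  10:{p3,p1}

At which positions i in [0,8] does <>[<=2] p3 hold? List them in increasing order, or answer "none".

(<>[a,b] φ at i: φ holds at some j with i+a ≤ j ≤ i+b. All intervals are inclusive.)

Evaluate at each i in [0,8]:
  i=0: ✓ (witness j=0)
  i=1: ✗ (none in [1,3])
  i=2: ✓ (witness j=4)
  i=3: ✓ (witness j=4)
  i=4: ✓ (witness j=4)
  i=5: ✓ (witness j=6)
  i=6: ✓ (witness j=6)
  i=7: ✗ (none in [7,9])
  i=8: ✓ (witness j=10)

0, 2, 3, 4, 5, 6, 8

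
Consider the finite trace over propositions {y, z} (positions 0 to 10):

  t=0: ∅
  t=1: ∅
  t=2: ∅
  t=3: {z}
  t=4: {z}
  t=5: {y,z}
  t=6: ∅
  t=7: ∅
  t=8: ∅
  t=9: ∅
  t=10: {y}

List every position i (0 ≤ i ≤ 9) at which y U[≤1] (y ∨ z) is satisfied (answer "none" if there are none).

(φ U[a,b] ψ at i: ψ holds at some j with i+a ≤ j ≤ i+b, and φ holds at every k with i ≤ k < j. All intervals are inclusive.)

3, 4, 5

Evaluate at each i in [0,9]:
  i=0: ✗ (no rhs in [0,1])
  i=1: ✗ (no rhs in [1,2])
  i=2: ✗ (lhs fails at k=2 before rhs at j=3)
  i=3: ✓ (rhs at j=3)
  i=4: ✓ (rhs at j=4)
  i=5: ✓ (rhs at j=5)
  i=6: ✗ (no rhs in [6,7])
  i=7: ✗ (no rhs in [7,8])
  i=8: ✗ (no rhs in [8,9])
  i=9: ✗ (lhs fails at k=9 before rhs at j=10)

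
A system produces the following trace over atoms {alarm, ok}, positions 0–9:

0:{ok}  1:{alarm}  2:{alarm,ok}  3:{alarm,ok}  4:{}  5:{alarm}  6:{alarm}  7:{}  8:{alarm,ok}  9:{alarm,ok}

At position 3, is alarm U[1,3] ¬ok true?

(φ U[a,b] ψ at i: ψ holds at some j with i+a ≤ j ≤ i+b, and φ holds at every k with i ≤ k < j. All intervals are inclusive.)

Yes

Need some j in [4,6] with ¬ok, and alarm at every k in [3,j-1].
  j=4: ¬ok holds; alarm holds at every k in [3,3] → satisfied.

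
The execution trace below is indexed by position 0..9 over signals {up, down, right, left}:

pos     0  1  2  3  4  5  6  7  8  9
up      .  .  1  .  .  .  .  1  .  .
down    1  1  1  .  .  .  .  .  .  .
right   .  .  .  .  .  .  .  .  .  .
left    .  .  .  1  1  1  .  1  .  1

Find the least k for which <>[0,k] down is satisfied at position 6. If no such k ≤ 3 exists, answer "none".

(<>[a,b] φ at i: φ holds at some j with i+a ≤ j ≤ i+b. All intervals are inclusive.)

Scan j = 6,7,… for down:
  j=6: fails
  j=7: fails
  j=8: fails
  j=9: fails
No j in [6,9] satisfies it → none.

none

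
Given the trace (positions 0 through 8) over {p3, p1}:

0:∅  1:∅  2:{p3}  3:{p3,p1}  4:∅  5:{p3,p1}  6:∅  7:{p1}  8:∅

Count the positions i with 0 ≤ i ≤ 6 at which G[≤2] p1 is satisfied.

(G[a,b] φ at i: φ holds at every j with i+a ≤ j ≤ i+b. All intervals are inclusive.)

Evaluate at each i in [0,6]:
  i=0: ✗ (fails at j=0)
  i=1: ✗ (fails at j=1)
  i=2: ✗ (fails at j=2)
  i=3: ✗ (fails at j=4)
  i=4: ✗ (fails at j=4)
  i=5: ✗ (fails at j=6)
  i=6: ✗ (fails at j=6)
Positions where it holds: {} → 0.

0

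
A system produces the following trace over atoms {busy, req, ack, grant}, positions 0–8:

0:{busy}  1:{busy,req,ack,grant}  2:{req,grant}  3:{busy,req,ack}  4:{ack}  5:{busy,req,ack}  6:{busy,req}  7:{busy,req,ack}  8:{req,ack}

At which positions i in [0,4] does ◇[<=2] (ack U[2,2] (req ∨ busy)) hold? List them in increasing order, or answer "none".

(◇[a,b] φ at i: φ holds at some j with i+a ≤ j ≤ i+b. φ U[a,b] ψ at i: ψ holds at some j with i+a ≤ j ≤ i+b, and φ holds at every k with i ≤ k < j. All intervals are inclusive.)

Evaluate at each i in [0,4]:
  i=0: ✗ (none in [0,2])
  i=1: ✓ (witness j=3)
  i=2: ✓ (witness j=3)
  i=3: ✓ (witness j=3)
  i=4: ✓ (witness j=4)

1, 2, 3, 4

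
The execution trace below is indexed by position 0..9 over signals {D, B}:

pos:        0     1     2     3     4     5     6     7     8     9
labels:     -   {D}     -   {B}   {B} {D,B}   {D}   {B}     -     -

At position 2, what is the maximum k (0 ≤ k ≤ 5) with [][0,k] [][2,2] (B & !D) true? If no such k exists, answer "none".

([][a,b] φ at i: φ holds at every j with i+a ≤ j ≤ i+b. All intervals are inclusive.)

0

[][2,2] (B & !D) must hold from j=2 onward; find where it first fails.
  j=2: holds
  j=3: fails
Holds on [2,2], so largest k = 0.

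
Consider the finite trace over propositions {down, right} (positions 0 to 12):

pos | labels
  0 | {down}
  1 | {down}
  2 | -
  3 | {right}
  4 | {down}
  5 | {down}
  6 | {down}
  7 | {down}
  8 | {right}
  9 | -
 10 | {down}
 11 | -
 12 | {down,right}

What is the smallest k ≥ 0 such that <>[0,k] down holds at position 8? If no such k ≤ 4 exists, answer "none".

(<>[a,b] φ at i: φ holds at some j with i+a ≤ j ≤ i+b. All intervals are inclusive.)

Scan j = 8,9,… for down:
  j=8: fails
  j=9: fails
  j=10: holds
First hit at j=10, so smallest k = 10-8 = 2.

2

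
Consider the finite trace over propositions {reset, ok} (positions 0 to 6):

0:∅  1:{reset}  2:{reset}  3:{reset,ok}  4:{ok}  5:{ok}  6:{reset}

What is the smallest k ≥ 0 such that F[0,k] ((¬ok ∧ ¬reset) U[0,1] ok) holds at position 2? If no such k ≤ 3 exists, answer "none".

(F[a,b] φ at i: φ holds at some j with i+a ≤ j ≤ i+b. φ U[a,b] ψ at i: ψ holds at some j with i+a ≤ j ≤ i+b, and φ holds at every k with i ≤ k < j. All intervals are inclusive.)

1

Scan j = 2,3,… for ((¬ok ∧ ¬reset) U[0,1] ok):
  j=2: fails
  j=3: holds
First hit at j=3, so smallest k = 3-2 = 1.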